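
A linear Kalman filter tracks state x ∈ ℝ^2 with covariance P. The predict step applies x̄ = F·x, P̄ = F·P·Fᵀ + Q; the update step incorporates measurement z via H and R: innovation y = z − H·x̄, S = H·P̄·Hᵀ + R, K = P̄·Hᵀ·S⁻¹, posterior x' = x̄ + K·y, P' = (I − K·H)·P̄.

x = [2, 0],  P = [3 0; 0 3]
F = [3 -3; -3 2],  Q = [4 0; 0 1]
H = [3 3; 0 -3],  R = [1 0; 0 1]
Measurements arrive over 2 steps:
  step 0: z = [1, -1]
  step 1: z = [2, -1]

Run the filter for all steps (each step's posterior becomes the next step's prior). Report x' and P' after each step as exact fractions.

step 0: x̄ = F·x = [6, -6]
step 0: P̄ = F·P·Fᵀ + Q = [58 -45; -45 40]
step 0: y = z − H·x̄ = [1, -19]
step 0: S = H·P̄·Hᵀ + R = [73 45; 45 361]
step 0: K = P̄·Hᵀ·S⁻¹ = [2001/6082 2025/6082; -15/24328 -8085/24328]
step 0: x' = x̄ + K·y = [9/3041, 954/3041]
step 0: P' = (I − K·H)·P̄ = [671/3041 -675/6082; -675/6082 2695/24328]
step 1: x̄ = F·x = [-2835/3041, 1881/3041]
step 1: P̄ = F·P·Fᵀ + Q = [218479/24328 -52491/12164; -52491/12164 28955/6082]
step 1: y = z − H·x̄ = [8944/3041, 2602/3041]
step 1: S = H·P̄·Hᵀ + R = [1143343/24328 -48771/12164; -48771/12164 266677/6082]
step 1: K = P̄·Hᵀ·S⁻¹ = [3238449/9948197 3233340/9948197; 32514/49740985 -16199214/49740985]
step 1: x' = x̄ + K·y = [3017001/9948197, 17002053/49740985]
step 1: P' = (I − K·H)·P̄ = [2157263/9948197 -1077780/9948197; -1077780/9948197 5399738/49740985]

step 0: x' = [9/3041, 954/3041], P' = [671/3041 -675/6082; -675/6082 2695/24328]
step 1: x' = [3017001/9948197, 17002053/49740985], P' = [2157263/9948197 -1077780/9948197; -1077780/9948197 5399738/49740985]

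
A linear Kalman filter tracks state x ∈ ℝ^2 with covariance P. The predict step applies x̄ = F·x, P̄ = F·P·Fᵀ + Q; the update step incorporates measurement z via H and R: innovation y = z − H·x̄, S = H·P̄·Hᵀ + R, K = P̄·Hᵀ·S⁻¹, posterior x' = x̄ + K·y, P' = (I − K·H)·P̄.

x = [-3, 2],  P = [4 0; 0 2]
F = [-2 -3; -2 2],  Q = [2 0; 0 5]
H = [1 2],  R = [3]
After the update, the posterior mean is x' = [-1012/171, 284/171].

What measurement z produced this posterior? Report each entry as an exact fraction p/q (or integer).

z = [-3]

x̄ = F·x = [0, 10]
P̄ = F·P·Fᵀ + Q = [36 4; 4 29]
S = H·P̄·Hᵀ + R = [171]
K = P̄·Hᵀ·S⁻¹ = [44/171; 62/171]
x' − x̄ = [-1012/171, -1426/171] = K·y
y = (KᵀK)⁻¹·Kᵀ·(x' − x̄) = [-23]
z = y + H·x̄ = [-23] + [20] = [-3]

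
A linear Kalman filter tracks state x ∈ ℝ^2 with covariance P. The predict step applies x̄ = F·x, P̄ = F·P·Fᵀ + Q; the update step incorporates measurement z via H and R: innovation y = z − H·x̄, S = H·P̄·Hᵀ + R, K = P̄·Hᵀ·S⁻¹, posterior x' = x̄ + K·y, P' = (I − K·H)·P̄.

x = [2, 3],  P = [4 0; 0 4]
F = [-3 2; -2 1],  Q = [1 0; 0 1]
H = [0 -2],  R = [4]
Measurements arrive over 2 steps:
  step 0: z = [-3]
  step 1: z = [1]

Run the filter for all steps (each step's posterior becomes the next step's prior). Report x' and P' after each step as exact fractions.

step 0: x' = [40/11, 61/44], P' = [71/11 16/11; 16/11 21/22]
step 1: x' = [-100/101, -371/505], P' = [510/101 134/101; 134/101 483/505]

step 0: x̄ = F·x = [0, -1]
step 0: P̄ = F·P·Fᵀ + Q = [53 32; 32 21]
step 0: y = z − H·x̄ = [-5]
step 0: S = H·P̄·Hᵀ + R = [88]
step 0: K = P̄·Hᵀ·S⁻¹ = [-8/11; -21/44]
step 0: x' = x̄ + K·y = [40/11, 61/44]
step 0: P' = (I − K·H)·P̄ = [71/11 16/11; 16/11 21/22]
step 1: x̄ = F·x = [-179/22, -259/44]
step 1: P̄ = F·P·Fᵀ + Q = [500/11 335/11; 335/11 483/22]
step 1: y = z − H·x̄ = [-237/22]
step 1: S = H·P̄·Hᵀ + R = [1010/11]
step 1: K = P̄·Hᵀ·S⁻¹ = [-67/101; -483/1010]
step 1: x' = x̄ + K·y = [-100/101, -371/505]
step 1: P' = (I − K·H)·P̄ = [510/101 134/101; 134/101 483/505]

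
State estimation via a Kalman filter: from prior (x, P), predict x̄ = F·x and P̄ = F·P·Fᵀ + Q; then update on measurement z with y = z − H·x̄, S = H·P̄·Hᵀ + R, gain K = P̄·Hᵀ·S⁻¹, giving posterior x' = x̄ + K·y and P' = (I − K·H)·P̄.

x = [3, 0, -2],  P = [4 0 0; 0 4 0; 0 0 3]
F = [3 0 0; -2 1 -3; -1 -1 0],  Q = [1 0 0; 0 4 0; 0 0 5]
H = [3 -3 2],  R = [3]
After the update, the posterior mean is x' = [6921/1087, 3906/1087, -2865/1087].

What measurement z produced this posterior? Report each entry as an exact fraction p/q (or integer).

x̄ = F·x = [9, 0, -3]
P̄ = F·P·Fᵀ + Q = [37 -24 -12; -24 51 4; -12 4 13]
S = H·P̄·Hᵀ + R = [1087]
K = P̄·Hᵀ·S⁻¹ = [159/1087; -217/1087; -22/1087]
x' − x̄ = [-2862/1087, 3906/1087, 396/1087] = K·y
y = (KᵀK)⁻¹·Kᵀ·(x' − x̄) = [-18]
z = y + H·x̄ = [-18] + [21] = [3]

z = [3]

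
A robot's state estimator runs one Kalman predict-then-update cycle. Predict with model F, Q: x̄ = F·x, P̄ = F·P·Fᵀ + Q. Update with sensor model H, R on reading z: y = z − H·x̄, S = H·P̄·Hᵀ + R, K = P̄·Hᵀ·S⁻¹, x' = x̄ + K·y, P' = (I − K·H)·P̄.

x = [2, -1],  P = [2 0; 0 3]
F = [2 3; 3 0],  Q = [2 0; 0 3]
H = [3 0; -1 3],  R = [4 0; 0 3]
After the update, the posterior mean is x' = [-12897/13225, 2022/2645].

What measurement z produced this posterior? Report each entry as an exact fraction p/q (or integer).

z = [-3, 3]

x̄ = F·x = [1, 6]
P̄ = F·P·Fᵀ + Q = [37 12; 12 21]
S = H·P̄·Hᵀ + R = [337 -3; -3 157]
K = P̄·Hᵀ·S⁻¹ = [4356/13225 -1/13225; 1161/10580 3459/10580]
x' − x̄ = [-26122/13225, -13848/2645] = K·y
y = (KᵀK)⁻¹·Kᵀ·(x' − x̄) = [-6, -14]
z = y + H·x̄ = [-6, -14] + [3, 17] = [-3, 3]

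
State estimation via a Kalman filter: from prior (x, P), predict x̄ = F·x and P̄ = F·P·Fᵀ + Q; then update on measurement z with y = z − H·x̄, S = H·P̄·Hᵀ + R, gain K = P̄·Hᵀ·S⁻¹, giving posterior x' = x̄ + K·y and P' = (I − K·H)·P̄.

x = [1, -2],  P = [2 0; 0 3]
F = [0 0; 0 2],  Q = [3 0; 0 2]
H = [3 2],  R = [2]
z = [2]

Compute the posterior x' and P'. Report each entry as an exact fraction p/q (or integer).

x' = [18/17, -12/17]
P' = [174/85 -252/85; -252/85 406/85]

x̄ = F·x = [0, -4]
P̄ = F·P·Fᵀ + Q = [3 0; 0 14]
y = z − H·x̄ = [10]
S = H·P̄·Hᵀ + R = [85]
K = P̄·Hᵀ·S⁻¹ = [9/85; 28/85]
x' = x̄ + K·y = [18/17, -12/17]
P' = (I − K·H)·P̄ = [174/85 -252/85; -252/85 406/85]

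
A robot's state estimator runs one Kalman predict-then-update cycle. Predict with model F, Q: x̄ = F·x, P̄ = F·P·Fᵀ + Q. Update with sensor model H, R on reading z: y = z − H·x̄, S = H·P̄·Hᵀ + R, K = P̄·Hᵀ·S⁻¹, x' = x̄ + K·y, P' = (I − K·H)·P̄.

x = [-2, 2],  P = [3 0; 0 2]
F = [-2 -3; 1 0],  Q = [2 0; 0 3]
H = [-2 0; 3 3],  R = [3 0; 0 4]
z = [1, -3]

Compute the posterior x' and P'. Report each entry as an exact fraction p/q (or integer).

x' = [-1193/3421, -2702/3421]
P' = [2298/3421 -2142/3421; -2142/3421 3390/3421]

x̄ = F·x = [-2, -2]
P̄ = F·P·Fᵀ + Q = [32 -6; -6 6]
y = z − H·x̄ = [-3, 9]
S = H·P̄·Hᵀ + R = [131 -156; -156 238]
K = P̄·Hᵀ·S⁻¹ = [-1532/3421 117/3421; 1428/3421 936/3421]
x' = x̄ + K·y = [-1193/3421, -2702/3421]
P' = (I − K·H)·P̄ = [2298/3421 -2142/3421; -2142/3421 3390/3421]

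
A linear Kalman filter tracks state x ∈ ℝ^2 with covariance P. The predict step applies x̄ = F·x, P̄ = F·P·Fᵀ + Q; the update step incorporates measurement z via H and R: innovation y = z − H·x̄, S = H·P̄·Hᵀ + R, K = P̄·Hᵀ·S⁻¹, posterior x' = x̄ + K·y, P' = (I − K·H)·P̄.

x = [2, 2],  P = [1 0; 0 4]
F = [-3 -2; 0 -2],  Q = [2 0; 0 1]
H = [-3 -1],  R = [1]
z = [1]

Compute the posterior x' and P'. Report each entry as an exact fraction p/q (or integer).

x' = [-123/119, 239/119]
P' = [230/357 -593/357; -593/357 1844/357]

x̄ = F·x = [-10, -4]
P̄ = F·P·Fᵀ + Q = [27 16; 16 17]
y = z − H·x̄ = [-33]
S = H·P̄·Hᵀ + R = [357]
K = P̄·Hᵀ·S⁻¹ = [-97/357; -65/357]
x' = x̄ + K·y = [-123/119, 239/119]
P' = (I − K·H)·P̄ = [230/357 -593/357; -593/357 1844/357]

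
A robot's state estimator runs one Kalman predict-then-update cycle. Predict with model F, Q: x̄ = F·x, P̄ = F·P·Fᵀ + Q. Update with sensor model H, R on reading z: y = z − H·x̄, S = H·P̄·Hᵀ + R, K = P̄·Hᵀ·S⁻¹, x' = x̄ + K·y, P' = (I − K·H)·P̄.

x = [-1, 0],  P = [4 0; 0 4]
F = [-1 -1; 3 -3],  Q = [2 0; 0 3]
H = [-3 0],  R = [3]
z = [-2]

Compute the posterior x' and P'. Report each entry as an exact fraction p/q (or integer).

x̄ = F·x = [1, -3]
P̄ = F·P·Fᵀ + Q = [10 0; 0 75]
y = z − H·x̄ = [1]
S = H·P̄·Hᵀ + R = [93]
K = P̄·Hᵀ·S⁻¹ = [-10/31; 0]
x' = x̄ + K·y = [21/31, -3]
P' = (I − K·H)·P̄ = [10/31 0; 0 75]

x' = [21/31, -3]
P' = [10/31 0; 0 75]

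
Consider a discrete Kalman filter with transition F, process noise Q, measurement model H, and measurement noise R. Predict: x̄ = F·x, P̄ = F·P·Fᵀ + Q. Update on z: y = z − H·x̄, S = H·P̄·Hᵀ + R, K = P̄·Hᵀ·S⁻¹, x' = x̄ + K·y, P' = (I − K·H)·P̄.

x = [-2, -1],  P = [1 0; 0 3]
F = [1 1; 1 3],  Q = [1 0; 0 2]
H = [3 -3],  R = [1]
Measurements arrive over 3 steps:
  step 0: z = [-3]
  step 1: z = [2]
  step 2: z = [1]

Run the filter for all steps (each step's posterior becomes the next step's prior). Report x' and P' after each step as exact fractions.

step 0: x̄ = F·x = [-3, -5]
step 0: P̄ = F·P·Fᵀ + Q = [5 10; 10 30]
step 0: y = z − H·x̄ = [-9]
step 0: S = H·P̄·Hᵀ + R = [136]
step 0: K = P̄·Hᵀ·S⁻¹ = [-15/136; -15/34]
step 0: x' = x̄ + K·y = [-273/136, -35/34]
step 0: P' = (I − K·H)·P̄ = [455/136 115/34; 115/34 60/17]
step 1: x̄ = F·x = [-413/136, -693/136]
step 1: P̄ = F·P·Fᵀ + Q = [1991/136 3735/136; 3735/136 7807/136]
step 1: y = z − H·x̄ = [-71/17]
step 1: S = H·P̄·Hᵀ + R = [2636/17]
step 1: K = P̄·Hᵀ·S⁻¹ = [-327/1318; -1527/2636]
step 1: x' = x̄ + K·y = [-10547/5272, -14109/5272]
step 1: P' = (I − K·H)·P̄ = [26861/5272 27297/5272; 27297/5272 28315/5272]
step 2: x̄ = F·x = [-3082/659, -26437/2636]
step 2: P̄ = F·P·Fᵀ + Q = [57521/2636 110497/2636; 110497/2636 228011/2636]
step 2: y = z − H·x̄ = [-39691/2636]
step 2: S = H·P̄·Hᵀ + R = [291739/1318]
step 2: K = P̄·Hᵀ·S⁻¹ = [-11352/41677; -176271/291739]
step 2: x' = x̄ + K·y = [-23984/41677, -543499/583478]
step 2: P' = (I − K·H)·P̄ = [900079/166708 915215/166708; 915215/166708 6641533/1166956]

step 0: x' = [-273/136, -35/34], P' = [455/136 115/34; 115/34 60/17]
step 1: x' = [-10547/5272, -14109/5272], P' = [26861/5272 27297/5272; 27297/5272 28315/5272]
step 2: x' = [-23984/41677, -543499/583478], P' = [900079/166708 915215/166708; 915215/166708 6641533/1166956]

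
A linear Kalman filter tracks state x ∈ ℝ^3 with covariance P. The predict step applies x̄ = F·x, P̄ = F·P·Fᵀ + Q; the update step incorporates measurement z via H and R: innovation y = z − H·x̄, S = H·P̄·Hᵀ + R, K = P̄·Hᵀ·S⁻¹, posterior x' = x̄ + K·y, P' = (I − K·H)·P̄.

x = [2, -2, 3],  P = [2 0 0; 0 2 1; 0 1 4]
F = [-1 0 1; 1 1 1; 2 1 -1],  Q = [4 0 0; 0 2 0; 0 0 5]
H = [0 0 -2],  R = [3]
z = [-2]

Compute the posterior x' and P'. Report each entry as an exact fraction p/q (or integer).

x̄ = F·x = [1, 3, -1]
P̄ = F·P·Fᵀ + Q = [10 3 -7; 3 12 2; -7 2 17]
y = z − H·x̄ = [-4]
S = H·P̄·Hᵀ + R = [71]
K = P̄·Hᵀ·S⁻¹ = [14/71; -4/71; -34/71]
x' = x̄ + K·y = [15/71, 229/71, 65/71]
P' = (I − K·H)·P̄ = [514/71 269/71 -21/71; 269/71 836/71 6/71; -21/71 6/71 51/71]

x' = [15/71, 229/71, 65/71]
P' = [514/71 269/71 -21/71; 269/71 836/71 6/71; -21/71 6/71 51/71]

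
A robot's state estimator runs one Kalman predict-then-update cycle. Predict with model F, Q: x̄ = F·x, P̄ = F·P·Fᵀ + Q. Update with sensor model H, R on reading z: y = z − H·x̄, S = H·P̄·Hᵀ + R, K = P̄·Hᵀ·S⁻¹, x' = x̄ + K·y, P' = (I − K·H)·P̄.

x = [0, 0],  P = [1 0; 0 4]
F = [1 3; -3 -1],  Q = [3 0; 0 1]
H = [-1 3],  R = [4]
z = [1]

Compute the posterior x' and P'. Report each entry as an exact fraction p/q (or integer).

x̄ = F·x = [0, 0]
P̄ = F·P·Fᵀ + Q = [40 -15; -15 14]
y = z − H·x̄ = [1]
S = H·P̄·Hᵀ + R = [260]
K = P̄·Hᵀ·S⁻¹ = [-17/52; 57/260]
x' = x̄ + K·y = [-17/52, 57/260]
P' = (I − K·H)·P̄ = [635/52 189/52; 189/52 391/260]

x' = [-17/52, 57/260]
P' = [635/52 189/52; 189/52 391/260]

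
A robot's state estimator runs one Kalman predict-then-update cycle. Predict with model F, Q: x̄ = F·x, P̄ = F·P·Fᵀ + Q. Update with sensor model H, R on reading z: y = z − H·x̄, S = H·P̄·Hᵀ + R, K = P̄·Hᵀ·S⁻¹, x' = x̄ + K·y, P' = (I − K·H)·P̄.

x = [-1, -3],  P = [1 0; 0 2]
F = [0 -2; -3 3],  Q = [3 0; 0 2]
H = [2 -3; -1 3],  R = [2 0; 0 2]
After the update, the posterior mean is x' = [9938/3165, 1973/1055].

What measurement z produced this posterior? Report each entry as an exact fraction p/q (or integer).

x̄ = F·x = [6, -6]
P̄ = F·P·Fᵀ + Q = [11 -12; -12 29]
S = H·P̄·Hᵀ + R = [451 -391; -391 346]
K = P̄·Hᵀ·S⁻¹ = [1691/3165 1481/3165; 101/1055 416/1055]
x' − x̄ = [-9052/3165, 8303/1055] = K·y
y = (KᵀK)⁻¹·Kᵀ·(x' − x̄) = [-29, 27]
z = y + H·x̄ = [-29, 27] + [30, -24] = [1, 3]

z = [1, 3]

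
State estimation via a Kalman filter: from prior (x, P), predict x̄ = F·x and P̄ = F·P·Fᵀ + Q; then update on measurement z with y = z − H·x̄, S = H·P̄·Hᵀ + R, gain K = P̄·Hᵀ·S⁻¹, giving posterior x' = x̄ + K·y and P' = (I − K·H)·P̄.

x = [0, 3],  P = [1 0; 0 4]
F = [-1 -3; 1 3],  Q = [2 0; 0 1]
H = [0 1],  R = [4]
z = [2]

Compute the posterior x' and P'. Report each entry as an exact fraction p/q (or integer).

x' = [-17/6, 8/3]
P' = [269/42 -74/21; -74/21 76/21]

x̄ = F·x = [-9, 9]
P̄ = F·P·Fᵀ + Q = [39 -37; -37 38]
y = z − H·x̄ = [-7]
S = H·P̄·Hᵀ + R = [42]
K = P̄·Hᵀ·S⁻¹ = [-37/42; 19/21]
x' = x̄ + K·y = [-17/6, 8/3]
P' = (I − K·H)·P̄ = [269/42 -74/21; -74/21 76/21]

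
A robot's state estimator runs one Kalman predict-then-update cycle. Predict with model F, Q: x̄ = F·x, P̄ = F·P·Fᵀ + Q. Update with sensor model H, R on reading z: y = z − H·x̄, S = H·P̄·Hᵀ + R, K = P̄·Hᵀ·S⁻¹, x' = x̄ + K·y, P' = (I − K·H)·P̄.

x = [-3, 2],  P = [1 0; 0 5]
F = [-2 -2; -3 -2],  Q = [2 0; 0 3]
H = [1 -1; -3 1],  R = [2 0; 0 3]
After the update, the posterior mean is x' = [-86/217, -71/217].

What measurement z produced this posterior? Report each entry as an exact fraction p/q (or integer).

z = [1, 1]

x̄ = F·x = [2, 5]
P̄ = F·P·Fᵀ + Q = [26 26; 26 32]
S = H·P̄·Hᵀ + R = [8 -6; -6 113]
K = P̄·Hᵀ·S⁻¹ = [-78/217 -104/217; -477/434 -101/217]
x' − x̄ = [-520/217, -1156/217] = K·y
y = (KᵀK)⁻¹·Kᵀ·(x' − x̄) = [4, 2]
z = y + H·x̄ = [4, 2] + [-3, -1] = [1, 1]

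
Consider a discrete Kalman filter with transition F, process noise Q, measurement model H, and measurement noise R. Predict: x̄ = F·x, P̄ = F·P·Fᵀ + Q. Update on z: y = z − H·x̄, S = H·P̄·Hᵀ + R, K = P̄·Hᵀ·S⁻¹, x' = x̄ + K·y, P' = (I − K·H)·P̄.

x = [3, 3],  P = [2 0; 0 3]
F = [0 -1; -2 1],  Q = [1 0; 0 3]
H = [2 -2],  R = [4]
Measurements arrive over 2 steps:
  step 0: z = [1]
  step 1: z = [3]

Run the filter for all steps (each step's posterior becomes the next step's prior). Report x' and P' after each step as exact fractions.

step 0: x̄ = F·x = [-3, -3]
step 0: P̄ = F·P·Fᵀ + Q = [4 -3; -3 14]
step 0: y = z − H·x̄ = [1]
step 0: S = H·P̄·Hᵀ + R = [100]
step 0: K = P̄·Hᵀ·S⁻¹ = [7/50; -17/50]
step 0: x' = x̄ + K·y = [-143/50, -167/50]
step 0: P' = (I − K·H)·P̄ = [51/25 44/25; 44/25 61/25]
step 1: x̄ = F·x = [167/50, 119/50]
step 1: P̄ = F·P·Fᵀ + Q = [86/25 27/25; 27/25 164/25]
step 1: y = z − H·x̄ = [27/25]
step 1: S = H·P̄·Hᵀ + R = [884/25]
step 1: K = P̄·Hᵀ·S⁻¹ = [59/442; -137/442]
step 1: x' = x̄ + K·y = [770/221, 452/221]
step 1: P' = (I − K·H)·P̄ = [621/221 562/221; 562/221 699/221]

step 0: x' = [-143/50, -167/50], P' = [51/25 44/25; 44/25 61/25]
step 1: x' = [770/221, 452/221], P' = [621/221 562/221; 562/221 699/221]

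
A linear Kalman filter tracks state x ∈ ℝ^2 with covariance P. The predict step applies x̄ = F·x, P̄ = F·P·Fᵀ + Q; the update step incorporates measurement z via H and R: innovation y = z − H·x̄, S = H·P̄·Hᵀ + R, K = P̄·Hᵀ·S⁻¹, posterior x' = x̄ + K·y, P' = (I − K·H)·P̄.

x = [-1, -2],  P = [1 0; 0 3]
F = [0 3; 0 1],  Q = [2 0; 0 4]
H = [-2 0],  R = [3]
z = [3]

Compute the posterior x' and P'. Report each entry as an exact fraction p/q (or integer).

x' = [-192/119, -76/119]
P' = [87/119 27/119; 27/119 509/119]

x̄ = F·x = [-6, -2]
P̄ = F·P·Fᵀ + Q = [29 9; 9 7]
y = z − H·x̄ = [-9]
S = H·P̄·Hᵀ + R = [119]
K = P̄·Hᵀ·S⁻¹ = [-58/119; -18/119]
x' = x̄ + K·y = [-192/119, -76/119]
P' = (I − K·H)·P̄ = [87/119 27/119; 27/119 509/119]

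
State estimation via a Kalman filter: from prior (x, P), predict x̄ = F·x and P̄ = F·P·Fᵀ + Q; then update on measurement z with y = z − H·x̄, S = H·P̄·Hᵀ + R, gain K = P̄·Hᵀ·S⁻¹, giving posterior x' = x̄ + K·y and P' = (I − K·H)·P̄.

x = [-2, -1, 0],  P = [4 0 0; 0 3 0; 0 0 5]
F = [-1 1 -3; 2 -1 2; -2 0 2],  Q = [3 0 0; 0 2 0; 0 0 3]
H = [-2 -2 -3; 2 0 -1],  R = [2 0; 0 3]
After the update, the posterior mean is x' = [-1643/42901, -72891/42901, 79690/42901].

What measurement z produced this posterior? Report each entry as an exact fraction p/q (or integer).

z = [-2, -2]

x̄ = F·x = [1, -3, 4]
P̄ = F·P·Fᵀ + Q = [55 -41 -22; -41 41 4; -22 4 39]
S = H·P̄·Hᵀ + R = [193 157; 157 350]
K = P̄·Hᵀ·S⁻¹ = [-7424/42901 19510/42901; 9302/42901 -14714/42901; -15319/42901 -3302/42901]
x' − x̄ = [-44544/42901, 55812/42901, -91914/42901] = K·y
y = (KᵀK)⁻¹·Kᵀ·(x' − x̄) = [6, 0]
z = y + H·x̄ = [6, 0] + [-8, -2] = [-2, -2]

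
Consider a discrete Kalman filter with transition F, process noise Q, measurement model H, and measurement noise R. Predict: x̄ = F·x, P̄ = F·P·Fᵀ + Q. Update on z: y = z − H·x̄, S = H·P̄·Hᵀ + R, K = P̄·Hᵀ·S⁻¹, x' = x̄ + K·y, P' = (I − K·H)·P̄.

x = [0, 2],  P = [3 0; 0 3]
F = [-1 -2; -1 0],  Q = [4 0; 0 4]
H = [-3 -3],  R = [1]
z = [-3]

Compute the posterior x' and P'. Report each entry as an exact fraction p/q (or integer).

x' = [-166/289, 450/289]
P' = [1135/289 -1113/289; -1113/289 1123/289]

x̄ = F·x = [-4, 0]
P̄ = F·P·Fᵀ + Q = [19 3; 3 7]
y = z − H·x̄ = [-15]
S = H·P̄·Hᵀ + R = [289]
K = P̄·Hᵀ·S⁻¹ = [-66/289; -30/289]
x' = x̄ + K·y = [-166/289, 450/289]
P' = (I − K·H)·P̄ = [1135/289 -1113/289; -1113/289 1123/289]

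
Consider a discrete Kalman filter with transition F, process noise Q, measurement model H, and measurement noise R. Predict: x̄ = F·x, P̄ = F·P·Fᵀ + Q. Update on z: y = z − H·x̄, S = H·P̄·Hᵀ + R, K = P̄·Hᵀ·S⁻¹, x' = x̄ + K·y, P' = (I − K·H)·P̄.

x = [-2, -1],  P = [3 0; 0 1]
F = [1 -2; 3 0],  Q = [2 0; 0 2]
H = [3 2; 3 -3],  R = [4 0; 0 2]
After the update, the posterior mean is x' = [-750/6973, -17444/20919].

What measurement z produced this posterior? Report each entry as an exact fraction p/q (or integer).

x̄ = F·x = [0, -6]
P̄ = F·P·Fᵀ + Q = [9 9; 9 29]
S = H·P̄·Hᵀ + R = [309 -120; -120 182]
K = P̄·Hᵀ·S⁻¹ = [1365/6973 900/6973; 4135/20919 -1390/6973]
x' − x̄ = [-750/6973, 108070/20919] = K·y
y = (KᵀK)⁻¹·Kᵀ·(x' − x̄) = [10, -16]
z = y + H·x̄ = [10, -16] + [-12, 18] = [-2, 2]

z = [-2, 2]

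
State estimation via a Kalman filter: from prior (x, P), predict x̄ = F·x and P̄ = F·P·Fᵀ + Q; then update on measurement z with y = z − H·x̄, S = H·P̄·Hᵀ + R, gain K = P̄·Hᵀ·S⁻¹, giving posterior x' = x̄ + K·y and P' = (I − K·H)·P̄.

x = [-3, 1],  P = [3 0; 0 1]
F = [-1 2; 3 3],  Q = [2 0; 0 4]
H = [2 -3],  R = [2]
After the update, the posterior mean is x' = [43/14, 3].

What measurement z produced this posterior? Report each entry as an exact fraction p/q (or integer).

z = [-3]

x̄ = F·x = [5, -6]
P̄ = F·P·Fᵀ + Q = [9 -3; -3 40]
S = H·P̄·Hᵀ + R = [434]
K = P̄·Hᵀ·S⁻¹ = [27/434; -9/31]
x' − x̄ = [-27/14, 9] = K·y
y = (KᵀK)⁻¹·Kᵀ·(x' − x̄) = [-31]
z = y + H·x̄ = [-31] + [28] = [-3]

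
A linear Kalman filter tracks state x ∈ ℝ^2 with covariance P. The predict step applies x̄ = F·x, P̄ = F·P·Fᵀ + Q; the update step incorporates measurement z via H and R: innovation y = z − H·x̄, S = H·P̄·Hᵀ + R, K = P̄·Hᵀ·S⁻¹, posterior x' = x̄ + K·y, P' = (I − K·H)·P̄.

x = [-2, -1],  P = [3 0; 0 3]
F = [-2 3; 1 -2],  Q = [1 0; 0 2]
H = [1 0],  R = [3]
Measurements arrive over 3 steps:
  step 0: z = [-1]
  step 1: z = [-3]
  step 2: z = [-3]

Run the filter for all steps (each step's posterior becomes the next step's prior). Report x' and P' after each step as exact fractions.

step 0: x' = [-37/43, 48/43], P' = [120/43 -72/43; -72/43 155/43]
step 1: x' = [-7692/2911, 4505/2911], P' = [8346/2911 -5022/2911; -5022/2911 10246/2911]
step 2: x' = [-239811/98753, 9758/5809], P' = [566319/197506 -9999/5809; -9999/5809 20394/5809]

step 0: x̄ = F·x = [1, 0]
step 0: P̄ = F·P·Fᵀ + Q = [40 -24; -24 17]
step 0: y = z − H·x̄ = [-2]
step 0: S = H·P̄·Hᵀ + R = [43]
step 0: K = P̄·Hᵀ·S⁻¹ = [40/43; -24/43]
step 0: x' = x̄ + K·y = [-37/43, 48/43]
step 0: P' = (I − K·H)·P̄ = [120/43 -72/43; -72/43 155/43]
step 1: x̄ = F·x = [218/43, -133/43]
step 1: P̄ = F·P·Fᵀ + Q = [2782/43 -1674/43; -1674/43 1114/43]
step 1: y = z − H·x̄ = [-347/43]
step 1: S = H·P̄·Hᵀ + R = [2911/43]
step 1: K = P̄·Hᵀ·S⁻¹ = [2782/2911; -1674/2911]
step 1: x' = x̄ + K·y = [-7692/2911, 4505/2911]
step 1: P' = (I − K·H)·P̄ = [8346/2911 -5022/2911; -5022/2911 10246/2911]
step 2: x̄ = F·x = [28899/2911, -16702/2911]
step 2: P̄ = F·P·Fᵀ + Q = [188773/2911 -113322/2911; -113322/2911 75240/2911]
step 2: y = z − H·x̄ = [-37632/2911]
step 2: S = H·P̄·Hᵀ + R = [197506/2911]
step 2: K = P̄·Hᵀ·S⁻¹ = [188773/197506; -3333/5809]
step 2: x' = x̄ + K·y = [-239811/98753, 9758/5809]
step 2: P' = (I − K·H)·P̄ = [566319/197506 -9999/5809; -9999/5809 20394/5809]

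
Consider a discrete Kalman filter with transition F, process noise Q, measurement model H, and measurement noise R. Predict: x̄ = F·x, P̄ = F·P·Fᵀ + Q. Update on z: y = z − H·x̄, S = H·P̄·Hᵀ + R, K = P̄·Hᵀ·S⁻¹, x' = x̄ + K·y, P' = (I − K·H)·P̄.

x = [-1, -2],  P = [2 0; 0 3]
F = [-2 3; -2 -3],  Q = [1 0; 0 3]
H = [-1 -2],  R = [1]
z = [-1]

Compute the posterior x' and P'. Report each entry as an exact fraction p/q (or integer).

x' = [-430/113, 277/113]
P' = [4064/113 -2033/113; -2033/113 1045/113]

x̄ = F·x = [-4, 8]
P̄ = F·P·Fᵀ + Q = [36 -19; -19 38]
y = z − H·x̄ = [11]
S = H·P̄·Hᵀ + R = [113]
K = P̄·Hᵀ·S⁻¹ = [2/113; -57/113]
x' = x̄ + K·y = [-430/113, 277/113]
P' = (I − K·H)·P̄ = [4064/113 -2033/113; -2033/113 1045/113]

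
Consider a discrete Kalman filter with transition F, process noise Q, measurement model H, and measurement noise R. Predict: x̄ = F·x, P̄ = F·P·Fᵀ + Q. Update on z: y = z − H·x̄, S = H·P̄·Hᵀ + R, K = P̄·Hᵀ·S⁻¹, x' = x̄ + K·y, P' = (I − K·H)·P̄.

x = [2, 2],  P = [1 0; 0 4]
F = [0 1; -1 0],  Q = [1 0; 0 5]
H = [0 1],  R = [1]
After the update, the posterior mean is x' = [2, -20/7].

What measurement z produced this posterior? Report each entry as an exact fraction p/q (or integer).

x̄ = F·x = [2, -2]
P̄ = F·P·Fᵀ + Q = [5 0; 0 6]
S = H·P̄·Hᵀ + R = [7]
K = P̄·Hᵀ·S⁻¹ = [0; 6/7]
x' − x̄ = [0, -6/7] = K·y
y = (KᵀK)⁻¹·Kᵀ·(x' − x̄) = [-1]
z = y + H·x̄ = [-1] + [-2] = [-3]

z = [-3]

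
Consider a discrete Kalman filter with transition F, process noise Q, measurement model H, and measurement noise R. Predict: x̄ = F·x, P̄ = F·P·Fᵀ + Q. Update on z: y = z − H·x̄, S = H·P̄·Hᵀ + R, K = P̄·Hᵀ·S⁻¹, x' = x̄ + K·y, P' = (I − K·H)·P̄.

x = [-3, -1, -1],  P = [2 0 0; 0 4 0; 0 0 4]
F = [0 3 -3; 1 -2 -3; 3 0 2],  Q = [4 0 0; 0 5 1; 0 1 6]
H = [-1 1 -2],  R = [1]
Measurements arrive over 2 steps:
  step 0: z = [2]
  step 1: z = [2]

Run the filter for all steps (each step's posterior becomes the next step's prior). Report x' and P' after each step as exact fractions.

step 0: x' = [88/61, -647/122, -539/122], P' = [4572/61 1056/61 -1756/61; 1056/61 7835/244 1765/244; -1756/61 1765/244 4431/244]
step 1: x' = [6056417/732131, 17641661/732131, 5056224/732131], P' = [24382111/732131 87651797/732131 31749220/732131; 87651797/732131 408922570/732131 160622754/732131; 31749220/732131 160622754/732131 64556234/732131]

step 0: x̄ = F·x = [0, 2, -11]
step 0: P̄ = F·P·Fᵀ + Q = [76 12 -24; 12 59 -17; -24 -17 40]
step 0: y = z − H·x̄ = [-22]
step 0: S = H·P̄·Hᵀ + R = [244]
step 0: K = P̄·Hᵀ·S⁻¹ = [-4/61; 81/244; -73/244]
step 0: x' = x̄ + K·y = [88/61, -647/122, -539/122]
step 0: P' = (I − K·H)·P̄ = [4572/61 1056/61 -1756/61; 1056/61 7835/244 1765/244; -1756/61 1765/244 4431/244]
step 1: x̄ = F·x = [-162/61, 3087/122, -275/61]
step 1: P̄ = F·P·Fᵀ + Q = [19900/61 10659/122 21309/61; 10659/122 137155/244 22643/122; 21309/61 22643/122 24873/61]
step 1: y = z − H·x̄ = [-4267/122]
step 1: S = H·P̄·Hᵀ + R = [732131/244]
step 1: K = P̄·Hᵀ·S⁻¹ = [-228754/732131; 25265/732131; -238934/732131]
step 1: x' = x̄ + K·y = [6056417/732131, 17641661/732131, 5056224/732131]
step 1: P' = (I − K·H)·P̄ = [24382111/732131 87651797/732131 31749220/732131; 87651797/732131 408922570/732131 160622754/732131; 31749220/732131 160622754/732131 64556234/732131]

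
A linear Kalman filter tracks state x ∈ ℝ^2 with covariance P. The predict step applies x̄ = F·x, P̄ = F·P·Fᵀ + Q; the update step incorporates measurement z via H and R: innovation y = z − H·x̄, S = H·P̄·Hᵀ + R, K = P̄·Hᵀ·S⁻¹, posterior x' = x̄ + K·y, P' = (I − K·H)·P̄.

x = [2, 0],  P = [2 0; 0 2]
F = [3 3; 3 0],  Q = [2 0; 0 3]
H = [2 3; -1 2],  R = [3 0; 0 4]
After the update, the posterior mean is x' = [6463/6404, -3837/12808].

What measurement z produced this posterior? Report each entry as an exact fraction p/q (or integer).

z = [1, -2]

x̄ = F·x = [6, 6]
P̄ = F·P·Fᵀ + Q = [38 18; 18 21]
S = H·P̄·Hᵀ + R = [560 68; 68 54]
K = P̄·Hᵀ·S⁻¹ = [1789/6404 -1245/3202; 1857/12808 1677/6404]
x' − x̄ = [-31961/6404, -80685/12808] = K·y
y = (KᵀK)⁻¹·Kᵀ·(x' − x̄) = [-29, -8]
z = y + H·x̄ = [-29, -8] + [30, 6] = [1, -2]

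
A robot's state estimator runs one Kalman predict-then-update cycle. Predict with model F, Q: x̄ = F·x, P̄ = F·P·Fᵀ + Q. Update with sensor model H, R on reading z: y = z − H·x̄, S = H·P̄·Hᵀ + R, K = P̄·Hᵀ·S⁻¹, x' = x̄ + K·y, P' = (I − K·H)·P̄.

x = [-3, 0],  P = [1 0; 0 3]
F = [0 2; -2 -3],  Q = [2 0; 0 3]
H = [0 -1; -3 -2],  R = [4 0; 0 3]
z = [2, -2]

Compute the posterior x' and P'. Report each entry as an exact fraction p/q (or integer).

x' = [1464/833, -166/119]
P' = [1528/833 -276/119; -276/119 60/17]

x̄ = F·x = [0, 6]
P̄ = F·P·Fᵀ + Q = [14 -18; -18 34]
y = z − H·x̄ = [8, 10]
S = H·P̄·Hᵀ + R = [38 14; 14 49]
K = P̄·Hᵀ·S⁻¹ = [69/119 -240/833; -15/17 -4/119]
x' = x̄ + K·y = [1464/833, -166/119]
P' = (I − K·H)·P̄ = [1528/833 -276/119; -276/119 60/17]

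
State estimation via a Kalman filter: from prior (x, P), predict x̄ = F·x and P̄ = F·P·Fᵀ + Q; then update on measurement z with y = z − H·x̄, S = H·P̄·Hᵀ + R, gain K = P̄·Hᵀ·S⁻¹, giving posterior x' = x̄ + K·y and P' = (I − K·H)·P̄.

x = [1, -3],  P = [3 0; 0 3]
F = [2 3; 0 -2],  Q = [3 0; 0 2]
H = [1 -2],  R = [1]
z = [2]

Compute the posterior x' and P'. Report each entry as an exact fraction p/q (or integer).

x̄ = F·x = [-7, 6]
P̄ = F·P·Fᵀ + Q = [42 -18; -18 14]
y = z − H·x̄ = [21]
S = H·P̄·Hᵀ + R = [171]
K = P̄·Hᵀ·S⁻¹ = [26/57; -46/171]
x' = x̄ + K·y = [49/19, 20/57]
P' = (I − K·H)·P̄ = [122/19 170/57; 170/57 278/171]

x' = [49/19, 20/57]
P' = [122/19 170/57; 170/57 278/171]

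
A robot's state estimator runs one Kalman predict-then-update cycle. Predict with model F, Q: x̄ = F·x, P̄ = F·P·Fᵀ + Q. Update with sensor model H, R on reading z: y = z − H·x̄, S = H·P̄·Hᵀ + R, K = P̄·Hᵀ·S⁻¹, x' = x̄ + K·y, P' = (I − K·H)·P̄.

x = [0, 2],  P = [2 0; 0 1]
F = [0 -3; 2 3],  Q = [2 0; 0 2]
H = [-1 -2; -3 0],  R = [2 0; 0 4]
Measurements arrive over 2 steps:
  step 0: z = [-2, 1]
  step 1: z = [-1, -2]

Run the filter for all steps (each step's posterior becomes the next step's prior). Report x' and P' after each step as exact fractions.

step 0: x' = [-1381/2509, 3227/2509], P' = [1068/2509 -548/2509; -548/2509 1484/2509]
step 1: x' = [337090/825639, 255137/825639], P' = [345884/825639 -174704/825639; -174704/825639 457202/825639]

step 0: x̄ = F·x = [-6, 6]
step 0: P̄ = F·P·Fᵀ + Q = [11 -9; -9 19]
step 0: y = z − H·x̄ = [4, -17]
step 0: S = H·P̄·Hᵀ + R = [53 -21; -21 103]
step 0: K = P̄·Hᵀ·S⁻¹ = [14/2509 -801/2509; -1210/2509 411/2509]
step 0: x' = x̄ + K·y = [-1381/2509, 3227/2509]
step 0: P' = (I − K·H)·P̄ = [1068/2509 -548/2509; -548/2509 1484/2509]
step 1: x̄ = F·x = [-9681/2509, 6919/2509]
step 1: P̄ = F·P·Fᵀ + Q = [18374/2509 -10068/2509; -10068/2509 16070/2509]
step 1: y = z − H·x̄ = [1648/2509, -34061/2509]
step 1: S = H·P̄·Hᵀ + R = [47400/2509 -5286/2509; -5286/2509 175402/2509]
step 1: K = P̄·Hᵀ·S⁻¹ = [1762/825639 -86471/275213; -369850/825639 43676/275213]
step 1: x' = x̄ + K·y = [337090/825639, 255137/825639]
step 1: P' = (I − K·H)·P̄ = [345884/825639 -174704/825639; -174704/825639 457202/825639]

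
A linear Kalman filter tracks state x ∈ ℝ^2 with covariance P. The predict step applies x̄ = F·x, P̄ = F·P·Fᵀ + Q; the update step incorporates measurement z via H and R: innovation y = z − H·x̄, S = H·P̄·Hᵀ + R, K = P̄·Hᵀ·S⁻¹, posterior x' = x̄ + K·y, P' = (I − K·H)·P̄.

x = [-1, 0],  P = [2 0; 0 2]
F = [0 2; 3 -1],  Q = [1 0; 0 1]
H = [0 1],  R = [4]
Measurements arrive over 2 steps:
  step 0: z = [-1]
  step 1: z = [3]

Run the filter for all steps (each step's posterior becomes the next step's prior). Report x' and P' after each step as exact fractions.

step 0: x̄ = F·x = [0, -3]
step 0: P̄ = F·P·Fᵀ + Q = [9 -4; -4 21]
step 0: y = z − H·x̄ = [2]
step 0: S = H·P̄·Hᵀ + R = [25]
step 0: K = P̄·Hᵀ·S⁻¹ = [-4/25; 21/25]
step 0: x' = x̄ + K·y = [-8/25, -33/25]
step 0: P' = (I − K·H)·P̄ = [209/25 -16/25; -16/25 84/25]
step 1: x̄ = F·x = [-66/25, 9/25]
step 1: P̄ = F·P·Fᵀ + Q = [361/25 -264/25; -264/25 2086/25]
step 1: y = z − H·x̄ = [66/25]
step 1: S = H·P̄·Hᵀ + R = [2186/25]
step 1: K = P̄·Hᵀ·S⁻¹ = [-132/1093; 1043/1093]
step 1: x' = x̄ + K·y = [-3234/1093, 3147/1093]
step 1: P' = (I − K·H)·P̄ = [14389/1093 -528/1093; -528/1093 4172/1093]

step 0: x' = [-8/25, -33/25], P' = [209/25 -16/25; -16/25 84/25]
step 1: x' = [-3234/1093, 3147/1093], P' = [14389/1093 -528/1093; -528/1093 4172/1093]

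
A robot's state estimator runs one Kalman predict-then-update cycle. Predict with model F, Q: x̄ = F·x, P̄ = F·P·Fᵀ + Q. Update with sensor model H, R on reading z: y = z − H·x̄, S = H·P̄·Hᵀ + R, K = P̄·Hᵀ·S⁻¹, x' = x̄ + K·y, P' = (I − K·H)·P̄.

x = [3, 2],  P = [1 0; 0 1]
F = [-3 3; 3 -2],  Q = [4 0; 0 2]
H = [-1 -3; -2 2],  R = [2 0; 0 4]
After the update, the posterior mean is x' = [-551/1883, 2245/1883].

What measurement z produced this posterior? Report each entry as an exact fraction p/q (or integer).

z = [-3, 3]

x̄ = F·x = [-3, 5]
P̄ = F·P·Fᵀ + Q = [22 -15; -15 15]
S = H·P̄·Hᵀ + R = [69 -106; -106 272]
K = P̄·Hᵀ·S⁻¹ = [-397/1883 -667/1883; -450/1883 240/1883]
x' − x̄ = [5098/1883, -7170/1883] = K·y
y = (KᵀK)⁻¹·Kᵀ·(x' − x̄) = [9, -13]
z = y + H·x̄ = [9, -13] + [-12, 16] = [-3, 3]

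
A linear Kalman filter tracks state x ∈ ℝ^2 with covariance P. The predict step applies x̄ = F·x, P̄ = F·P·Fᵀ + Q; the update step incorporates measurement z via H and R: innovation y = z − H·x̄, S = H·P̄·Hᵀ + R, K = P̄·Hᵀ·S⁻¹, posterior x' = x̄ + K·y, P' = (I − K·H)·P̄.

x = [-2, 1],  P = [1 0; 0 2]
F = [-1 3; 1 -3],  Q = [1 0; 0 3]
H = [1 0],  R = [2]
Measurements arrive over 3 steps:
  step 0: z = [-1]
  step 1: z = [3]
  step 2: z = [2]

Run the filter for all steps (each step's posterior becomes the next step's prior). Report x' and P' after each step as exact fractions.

step 0: x̄ = F·x = [5, -5]
step 0: P̄ = F·P·Fᵀ + Q = [20 -19; -19 22]
step 0: y = z − H·x̄ = [-6]
step 0: S = H·P̄·Hᵀ + R = [22]
step 0: K = P̄·Hᵀ·S⁻¹ = [10/11; -19/22]
step 0: x' = x̄ + K·y = [-5/11, 2/11]
step 0: P' = (I − K·H)·P̄ = [20/11 -19/11; -19/11 123/22]
step 1: x̄ = F·x = [1, -1]
step 1: P̄ = F·P·Fᵀ + Q = [127/2 -125/2; -125/2 131/2]
step 1: y = z − H·x̄ = [2]
step 1: S = H·P̄·Hᵀ + R = [131/2]
step 1: K = P̄·Hᵀ·S⁻¹ = [127/131; -125/131]
step 1: x' = x̄ + K·y = [385/131, -381/131]
step 1: P' = (I − K·H)·P̄ = [254/131 -250/131; -250/131 768/131]
step 2: x̄ = F·x = [-1528/131, 1528/131]
step 2: P̄ = F·P·Fᵀ + Q = [8797/131 -8666/131; -8666/131 9059/131]
step 2: y = z − H·x̄ = [1790/131]
step 2: S = H·P̄·Hᵀ + R = [9059/131]
step 2: K = P̄·Hᵀ·S⁻¹ = [8797/9059; -8666/9059]
step 2: x' = x̄ + K·y = [14538/9059, -12748/9059]
step 2: P' = (I − K·H)·P̄ = [17594/9059 -17332/9059; -17332/9059 53175/9059]

step 0: x' = [-5/11, 2/11], P' = [20/11 -19/11; -19/11 123/22]
step 1: x' = [385/131, -381/131], P' = [254/131 -250/131; -250/131 768/131]
step 2: x' = [14538/9059, -12748/9059], P' = [17594/9059 -17332/9059; -17332/9059 53175/9059]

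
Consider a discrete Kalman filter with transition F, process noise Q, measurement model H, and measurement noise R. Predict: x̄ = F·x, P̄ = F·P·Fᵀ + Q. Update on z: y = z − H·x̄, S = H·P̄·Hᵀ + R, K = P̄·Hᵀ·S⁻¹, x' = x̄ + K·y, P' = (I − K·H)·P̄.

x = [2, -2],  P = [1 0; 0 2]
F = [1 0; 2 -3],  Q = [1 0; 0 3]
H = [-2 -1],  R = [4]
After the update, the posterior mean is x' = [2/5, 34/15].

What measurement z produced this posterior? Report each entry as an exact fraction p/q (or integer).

x̄ = F·x = [2, 10]
P̄ = F·P·Fᵀ + Q = [2 2; 2 25]
S = H·P̄·Hᵀ + R = [45]
K = P̄·Hᵀ·S⁻¹ = [-2/15; -29/45]
x' − x̄ = [-8/5, -116/15] = K·y
y = (KᵀK)⁻¹·Kᵀ·(x' − x̄) = [12]
z = y + H·x̄ = [12] + [-14] = [-2]

z = [-2]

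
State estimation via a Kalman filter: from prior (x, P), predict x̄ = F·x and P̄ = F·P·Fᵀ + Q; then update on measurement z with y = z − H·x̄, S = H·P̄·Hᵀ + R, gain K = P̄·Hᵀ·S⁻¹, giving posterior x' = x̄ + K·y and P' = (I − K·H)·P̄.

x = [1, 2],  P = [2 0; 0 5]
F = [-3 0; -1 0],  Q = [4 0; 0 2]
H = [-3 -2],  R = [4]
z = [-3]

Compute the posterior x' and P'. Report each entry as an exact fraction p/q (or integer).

x̄ = F·x = [-3, -1]
P̄ = F·P·Fᵀ + Q = [22 6; 6 4]
y = z − H·x̄ = [-14]
S = H·P̄·Hᵀ + R = [290]
K = P̄·Hᵀ·S⁻¹ = [-39/145; -13/145]
x' = x̄ + K·y = [111/145, 37/145]
P' = (I − K·H)·P̄ = [148/145 -144/145; -144/145 242/145]

x' = [111/145, 37/145]
P' = [148/145 -144/145; -144/145 242/145]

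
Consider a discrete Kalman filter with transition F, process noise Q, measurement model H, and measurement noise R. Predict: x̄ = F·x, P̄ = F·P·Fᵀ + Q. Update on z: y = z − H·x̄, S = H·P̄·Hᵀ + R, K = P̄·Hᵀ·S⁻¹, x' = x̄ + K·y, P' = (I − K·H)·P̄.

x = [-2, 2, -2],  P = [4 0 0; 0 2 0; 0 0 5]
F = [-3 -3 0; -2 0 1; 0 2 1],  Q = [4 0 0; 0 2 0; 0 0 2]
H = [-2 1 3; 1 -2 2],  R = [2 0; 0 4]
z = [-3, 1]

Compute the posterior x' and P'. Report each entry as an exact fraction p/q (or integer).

x' = [1731/625, 889/625, 49/125]
P' = [14236/625 12484/625 1044/125; 12484/625 11321/625 911/125; 1044/125 911/125 81/25]

x̄ = F·x = [0, 2, 2]
P̄ = F·P·Fᵀ + Q = [58 24 -12; 24 23 5; -12 5 15]
y = z − H·x̄ = [-11, 1]
S = H·P̄·Hᵀ + R = [470 40; 40 30]
K = P̄·Hᵀ·S⁻¹ = [-164/625 -73/625; 9/625 -262/625; 19/125 8/125]
x' = x̄ + K·y = [1731/625, 889/625, 49/125]
P' = (I − K·H)·P̄ = [14236/625 12484/625 1044/125; 12484/625 11321/625 911/125; 1044/125 911/125 81/25]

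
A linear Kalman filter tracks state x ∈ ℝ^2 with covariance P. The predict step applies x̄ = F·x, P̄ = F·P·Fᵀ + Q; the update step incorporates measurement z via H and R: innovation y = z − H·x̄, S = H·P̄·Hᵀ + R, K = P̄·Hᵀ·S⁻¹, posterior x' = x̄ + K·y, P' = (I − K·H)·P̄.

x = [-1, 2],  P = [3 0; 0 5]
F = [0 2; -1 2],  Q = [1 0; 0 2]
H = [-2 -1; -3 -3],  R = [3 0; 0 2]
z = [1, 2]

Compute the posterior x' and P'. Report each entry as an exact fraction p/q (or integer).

x' = [-1988/3831, -410/3831]
P' = [3751/3831 -3755/3831; -3755/3831 4525/3831]

x̄ = F·x = [4, 5]
P̄ = F·P·Fᵀ + Q = [21 20; 20 25]
y = z − H·x̄ = [14, 29]
S = H·P̄·Hᵀ + R = [192 381; 381 776]
K = P̄·Hᵀ·S⁻¹ = [-1249/3831 2/1277; 995/3831 -385/1277]
x' = x̄ + K·y = [-1988/3831, -410/3831]
P' = (I − K·H)·P̄ = [3751/3831 -3755/3831; -3755/3831 4525/3831]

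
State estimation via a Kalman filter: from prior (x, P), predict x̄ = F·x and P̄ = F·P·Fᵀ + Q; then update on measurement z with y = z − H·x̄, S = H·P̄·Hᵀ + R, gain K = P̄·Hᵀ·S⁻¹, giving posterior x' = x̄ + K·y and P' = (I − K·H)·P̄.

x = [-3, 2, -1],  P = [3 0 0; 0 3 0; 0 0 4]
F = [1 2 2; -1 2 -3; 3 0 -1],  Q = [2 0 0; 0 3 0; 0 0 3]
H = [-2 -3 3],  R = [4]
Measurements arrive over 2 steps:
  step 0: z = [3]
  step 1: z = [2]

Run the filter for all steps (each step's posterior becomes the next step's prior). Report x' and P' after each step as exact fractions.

step 0: x̄ = F·x = [-1, 10, -8]
step 0: P̄ = F·P·Fᵀ + Q = [33 -15 1; -15 54 3; 1 3 34]
step 0: y = z − H·x̄ = [55]
step 0: S = H·P̄·Hᵀ + R = [682]
step 0: K = P̄·Hᵀ·S⁻¹ = [-9/341; -123/682; 91/682]
step 0: x' = x̄ + K·y = [-76/31, 5/62, -41/62]
step 0: P' = (I − K·H)·P̄ = [11091/341 -6222/341 1160/341; -6222/341 21699/682 13239/682; 1160/341 13239/682 14907/682]
step 1: x̄ = F·x = [-112/31, 285/62, -415/62]
step 1: P̄ = F·P·Fᵀ + Q = [117693/341 -31453/341 -26405/341; -31453/341 150015/682 -141527/682; -26405/341 -141527/682 202671/682]
step 1: y = z − H·x̄ = [888/31]
step 1: S = H·P̄·Hᵀ + R = [297490/31]
step 1: K = P̄·Hᵀ·S⁻¹ = [-141/2095; -34037/297490; 51737/297490]
step 1: x' = x̄ + K·y = [-11608/2095, 392499/297490, -509249/297490]
step 1: P' = (I − K·H)·P̄ = [6952023/23045 -3828562/23045 804052/23045; -3828562/23045 154359518/1636195 -27108688/1636195; 804052/23045 -27108688/1636195 11329178/1636195]

step 0: x' = [-76/31, 5/62, -41/62], P' = [11091/341 -6222/341 1160/341; -6222/341 21699/682 13239/682; 1160/341 13239/682 14907/682]
step 1: x' = [-11608/2095, 392499/297490, -509249/297490], P' = [6952023/23045 -3828562/23045 804052/23045; -3828562/23045 154359518/1636195 -27108688/1636195; 804052/23045 -27108688/1636195 11329178/1636195]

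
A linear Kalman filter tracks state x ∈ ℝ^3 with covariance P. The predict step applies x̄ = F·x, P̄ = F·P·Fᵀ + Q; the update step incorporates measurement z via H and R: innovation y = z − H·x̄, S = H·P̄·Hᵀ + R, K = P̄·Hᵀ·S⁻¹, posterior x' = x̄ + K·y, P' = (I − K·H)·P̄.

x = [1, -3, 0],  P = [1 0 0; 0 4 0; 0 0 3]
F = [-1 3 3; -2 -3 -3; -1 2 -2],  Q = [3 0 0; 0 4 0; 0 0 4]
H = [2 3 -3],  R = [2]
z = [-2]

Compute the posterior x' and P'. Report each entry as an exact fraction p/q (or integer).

x' = [-70/11, 127/77, -151/77]
P' = [1861/33 -1498/33 -254/33; -1498/33 22193/462 8143/462; -254/33 8143/462 5837/462]

x̄ = F·x = [-10, 7, -7]
P̄ = F·P·Fᵀ + Q = [67 -61 7; -61 71 -4; 7 -4 33]
y = z − H·x̄ = [-24]
S = H·P̄·Hᵀ + R = [462]
K = P̄·Hᵀ·S⁻¹ = [-5/33; 103/462; -97/462]
x' = x̄ + K·y = [-70/11, 127/77, -151/77]
P' = (I − K·H)·P̄ = [1861/33 -1498/33 -254/33; -1498/33 22193/462 8143/462; -254/33 8143/462 5837/462]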